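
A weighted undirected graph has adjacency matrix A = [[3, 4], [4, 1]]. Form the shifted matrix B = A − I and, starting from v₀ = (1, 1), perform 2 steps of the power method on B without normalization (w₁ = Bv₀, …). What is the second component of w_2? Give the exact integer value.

24

B = A − I has rows (2, 4); (4, 0)
w1 = Bv₀ = (2·1 + 4·1; 4·1 + 0·1) = (6, 4)
w2 = Bw1 = (2·6 + 4·4; 4·6 + 0·4) = (28, 24)
Requested component of w2: 24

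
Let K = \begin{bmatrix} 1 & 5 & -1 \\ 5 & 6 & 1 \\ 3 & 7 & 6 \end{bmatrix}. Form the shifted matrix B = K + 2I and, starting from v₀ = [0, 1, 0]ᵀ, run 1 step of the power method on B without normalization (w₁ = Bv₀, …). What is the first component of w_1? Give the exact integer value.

B = K + 2I has rows (3, 5, -1); (5, 8, 1); (3, 7, 8)
w1 = Bv₀ = (3·0 + 5·1 + (-1)·0; 5·0 + 8·1 + 1·0; 3·0 + 7·1 + 8·0) = (5, 8, 7)
Requested component of w1: 5

5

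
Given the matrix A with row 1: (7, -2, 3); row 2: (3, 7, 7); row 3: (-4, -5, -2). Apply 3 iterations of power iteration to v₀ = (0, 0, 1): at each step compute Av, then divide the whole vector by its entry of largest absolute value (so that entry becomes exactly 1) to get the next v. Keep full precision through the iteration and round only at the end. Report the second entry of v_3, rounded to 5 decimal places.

Av0 = (3.000000, 7.000000, -2.000000); divide by 7.000000 → v1 = (0.428571, 1.000000, -0.285714)
Av1 = (0.142857, 6.285714, -6.142857); divide by 6.285714 → v2 = (0.022727, 1.000000, -0.977273)
Av2 = (-4.772727, 0.227273, -3.136364); divide by -4.772727 → v3 = (1.000000, -0.047619, 0.657143)
Requested entry of v3: 10/-210 = -0.04762

-0.04762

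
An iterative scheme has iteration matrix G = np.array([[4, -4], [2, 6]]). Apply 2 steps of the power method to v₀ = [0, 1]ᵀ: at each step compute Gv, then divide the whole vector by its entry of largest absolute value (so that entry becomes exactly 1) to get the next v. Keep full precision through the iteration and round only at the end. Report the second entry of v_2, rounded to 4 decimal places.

-0.7000

Gv0 = (-4.00000, 6.00000); divide by 6.00000 → v1 = (-0.66667, 1.00000)
Gv1 = (-6.66667, 4.66667); divide by -6.66667 → v2 = (1.00000, -0.70000)
Requested entry of v2: 28/-40 = -0.7000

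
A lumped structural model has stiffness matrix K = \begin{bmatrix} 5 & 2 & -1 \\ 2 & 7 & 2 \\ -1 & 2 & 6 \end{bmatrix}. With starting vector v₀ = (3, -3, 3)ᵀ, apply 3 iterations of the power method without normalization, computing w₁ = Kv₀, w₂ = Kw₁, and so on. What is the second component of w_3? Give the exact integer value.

w1 = Kv₀ = (5·3 + 2·(-3) + (-1)·3; 2·3 + 7·(-3) + 2·3; (-1)·3 + 2·(-3) + 6·3) = (6, -9, 9)
w2 = Kw1 = (5·6 + 2·(-9) + (-1)·9; 2·6 + 7·(-9) + 2·9; (-1)·6 + 2·(-9) + 6·9) = (3, -33, 30)
w3 = Kw2 = (-81, -165, 111)
The requested component of w3 is -165.

-165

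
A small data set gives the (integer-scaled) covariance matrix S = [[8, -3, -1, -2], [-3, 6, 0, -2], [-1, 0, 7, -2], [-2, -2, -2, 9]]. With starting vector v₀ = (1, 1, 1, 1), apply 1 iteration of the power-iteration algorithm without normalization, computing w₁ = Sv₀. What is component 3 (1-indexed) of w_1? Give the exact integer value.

4

w1 = Sv₀ = (8·1 + (-3)·1 + (-1)·1 + (-2)·1; (-3)·1 + 6·1 + 0·1 + (-2)·1; (-1)·1 + 0·1 + 7·1 + (-2)·1; (-2)·1 + (-2)·1 + (-2)·1 + 9·1) = (2, 1, 4, 3)
The requested component of w1 is 4.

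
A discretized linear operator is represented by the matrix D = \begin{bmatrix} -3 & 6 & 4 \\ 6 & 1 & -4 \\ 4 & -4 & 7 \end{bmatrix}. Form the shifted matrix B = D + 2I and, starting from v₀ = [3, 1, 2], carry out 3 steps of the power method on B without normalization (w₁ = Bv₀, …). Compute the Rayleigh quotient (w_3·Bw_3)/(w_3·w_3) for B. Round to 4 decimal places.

μ ≈ 10.1207

B = D + 2I has rows (-1, 6, 4); (6, 3, -4); (4, -4, 9)
w1 = Bv₀ = (11, 13, 26)
w2 = Bw1 = (171, 1, 226)
w3 = Bw2 = (739, 125, 2714)
Bw3 = (10867, -6047, 26882)
w3·Bw3 = 80232586; w3·w3 = 7927542; μ ≈ 80232586/7927542 = 10.1207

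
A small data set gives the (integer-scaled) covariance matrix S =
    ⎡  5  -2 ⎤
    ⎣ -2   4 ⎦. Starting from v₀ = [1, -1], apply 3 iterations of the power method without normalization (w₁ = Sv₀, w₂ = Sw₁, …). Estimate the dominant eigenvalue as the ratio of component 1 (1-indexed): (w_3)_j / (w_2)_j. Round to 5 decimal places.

6.61702

w1 = Sv₀ = (5·1 + (-2)·(-1); (-2)·1 + 4·(-1)) = (7, -6)
w2 = Sw1 = (5·7 + (-2)·(-6); (-2)·7 + 4·(-6)) = (47, -38)
w3 = Sw2 = (311, -246)
Ratio at component: 311 / 47 = 6.61702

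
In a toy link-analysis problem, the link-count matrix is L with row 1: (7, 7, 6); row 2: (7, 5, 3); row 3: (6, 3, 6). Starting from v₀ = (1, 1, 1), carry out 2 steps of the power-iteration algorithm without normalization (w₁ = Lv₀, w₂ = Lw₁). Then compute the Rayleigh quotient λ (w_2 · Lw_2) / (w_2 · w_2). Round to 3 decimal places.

w1 = Lv₀ = (7·1 + 7·1 + 6·1; 7·1 + 5·1 + 3·1; 6·1 + 3·1 + 6·1) = (20, 15, 15)
w2 = Lw1 = (7·20 + 7·15 + 6·15; 7·20 + 5·15 + 3·15; 6·20 + 3·15 + 6·15) = (335, 260, 255)
Lw2 = (5695, 4410, 4320)
w2·Lw2 = 335·5695 + 260·4410 + 255·4320 = 4156025; w2·w2 = 335·335 + 260·260 + 255·255 = 244850
λ ≈ 4156025/244850 = 16.974

λ ≈ 16.974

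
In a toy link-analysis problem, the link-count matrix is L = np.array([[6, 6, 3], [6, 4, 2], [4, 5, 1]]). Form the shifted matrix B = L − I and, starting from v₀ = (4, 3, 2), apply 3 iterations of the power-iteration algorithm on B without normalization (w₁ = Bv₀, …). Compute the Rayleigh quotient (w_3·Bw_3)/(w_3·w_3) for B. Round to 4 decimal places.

11.9596

B = L − I has rows (5, 6, 3); (6, 3, 2); (4, 5, 0)
w1 = Bv₀ = (44, 37, 31)
w2 = Bw1 = (535, 437, 361)
w3 = Bw2 = (6380, 5243, 4325)
Bw3 = (76333, 62659, 51735)
w3·Bw3 = 1039279552; w3·w3 = 86899074; μ ≈ 1039279552/86899074 = 11.9596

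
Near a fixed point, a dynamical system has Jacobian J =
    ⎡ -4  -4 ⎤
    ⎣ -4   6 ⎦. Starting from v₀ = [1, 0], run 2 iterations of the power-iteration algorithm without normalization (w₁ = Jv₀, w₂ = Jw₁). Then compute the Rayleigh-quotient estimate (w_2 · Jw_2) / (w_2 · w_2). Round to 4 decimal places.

λ ≈ -1.5294

w1 = Jv₀ = (-4, -4)
w2 = Jw1 = (32, -8)
Jw2 = (-96, -176)
w2·Jw2 = 32·(-96) + (-8)·(-176) = -1664; w2·w2 = 32·32 + (-8)·(-8) = 1088
λ ≈ -1664/1088 = -1.5294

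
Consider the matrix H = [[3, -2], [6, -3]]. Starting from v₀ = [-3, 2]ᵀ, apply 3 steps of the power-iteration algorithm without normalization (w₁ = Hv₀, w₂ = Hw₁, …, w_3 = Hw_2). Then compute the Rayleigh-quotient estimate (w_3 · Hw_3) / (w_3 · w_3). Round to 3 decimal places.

0.036

w1 = Hv₀ = (-13, -24)
w2 = Hw1 = (9, -6)
w3 = Hw2 = (39, 72)
Hw3 = (-27, 18)
w3·Hw3 = 39·(-27) + 72·18 = 243; w3·w3 = 39·39 + 72·72 = 6705
λ ≈ 243/6705 = 0.036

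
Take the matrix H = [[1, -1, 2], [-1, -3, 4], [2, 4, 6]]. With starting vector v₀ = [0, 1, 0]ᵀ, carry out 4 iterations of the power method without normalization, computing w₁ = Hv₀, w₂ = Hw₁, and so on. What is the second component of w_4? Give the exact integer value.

876

w1 = Hv₀ = (-1, -3, 4)
w2 = Hw1 = (10, 26, 10)
w3 = Hw2 = (4, -48, 184)
w4 = Hw3 = (420, 876, 920)
The requested component of w4 is 876.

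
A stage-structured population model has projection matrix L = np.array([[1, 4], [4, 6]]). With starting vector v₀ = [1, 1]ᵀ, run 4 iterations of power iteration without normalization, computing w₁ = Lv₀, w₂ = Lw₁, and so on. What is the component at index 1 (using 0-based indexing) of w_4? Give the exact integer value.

5420

w1 = Lv₀ = (1·1 + 4·1; 4·1 + 6·1) = (5, 10)
w2 = Lw1 = (1·5 + 4·10; 4·5 + 6·10) = (45, 80)
w3 = Lw2 = (365, 660)
w4 = Lw3 = (3005, 5420)
The requested component of w4 is 5420.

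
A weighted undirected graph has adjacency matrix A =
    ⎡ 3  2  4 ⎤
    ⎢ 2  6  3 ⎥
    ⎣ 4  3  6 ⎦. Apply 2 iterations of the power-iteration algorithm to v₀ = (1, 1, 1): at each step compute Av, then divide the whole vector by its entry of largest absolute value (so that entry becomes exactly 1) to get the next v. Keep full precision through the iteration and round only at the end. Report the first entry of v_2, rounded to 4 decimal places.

0.6871

Av0 = (9.00000, 11.00000, 13.00000); divide by 13.00000 → v1 = (0.69231, 0.84615, 1.00000)
Av1 = (7.76923, 9.46154, 11.30769); divide by 11.30769 → v2 = (0.68707, 0.83673, 1.00000)
Requested entry of v2: 101/147 = 0.6871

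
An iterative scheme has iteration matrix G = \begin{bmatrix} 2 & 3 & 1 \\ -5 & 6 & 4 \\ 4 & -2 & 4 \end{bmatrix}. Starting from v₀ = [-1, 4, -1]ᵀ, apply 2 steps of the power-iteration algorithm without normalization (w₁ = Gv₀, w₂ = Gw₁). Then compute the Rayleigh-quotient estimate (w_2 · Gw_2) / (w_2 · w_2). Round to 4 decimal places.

λ ≈ 0.2585

w1 = Gv₀ = (2·(-1) + 3·4 + 1·(-1); (-5)·(-1) + 6·4 + 4·(-1); 4·(-1) + (-2)·4 + 4·(-1)) = (9, 25, -16)
w2 = Gw1 = (2·9 + 3·25 + 1·(-16); (-5)·9 + 6·25 + 4·(-16); 4·9 + (-2)·25 + 4·(-16)) = (77, 41, -78)
Gw2 = (199, -451, -86)
w2·Gw2 = 77·199 + 41·(-451) + (-78)·(-86) = 3540; w2·w2 = 77·77 + 41·41 + (-78)·(-78) = 13694
λ ≈ 3540/13694 = 0.2585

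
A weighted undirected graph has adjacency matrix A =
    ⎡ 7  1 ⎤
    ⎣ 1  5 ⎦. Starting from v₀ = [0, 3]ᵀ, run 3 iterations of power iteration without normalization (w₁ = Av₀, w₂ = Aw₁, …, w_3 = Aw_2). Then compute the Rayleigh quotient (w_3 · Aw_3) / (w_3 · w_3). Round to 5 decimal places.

6.71832

w1 = Av₀ = (3, 15)
w2 = Aw1 = (36, 78)
w3 = Aw2 = (330, 426)
Aw3 = (2736, 2460)
w3·Aw3 = 330·2736 + 426·2460 = 1950840; w3·w3 = 330·330 + 426·426 = 290376
λ ≈ 1950840/290376 = 6.71832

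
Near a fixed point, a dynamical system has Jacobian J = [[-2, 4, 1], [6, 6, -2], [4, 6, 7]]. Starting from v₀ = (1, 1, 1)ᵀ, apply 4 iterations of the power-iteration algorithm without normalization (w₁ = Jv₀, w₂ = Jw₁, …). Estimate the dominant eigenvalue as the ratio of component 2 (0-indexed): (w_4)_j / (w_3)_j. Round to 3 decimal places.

w1 = Jv₀ = (3, 10, 17)
w2 = Jw1 = (51, 44, 191)
w3 = Jw2 = (265, 188, 1805)
w4 = Jw3 = (2027, -892, 14823)
Ratio at component: 14823 / 1805 = 8.212

8.212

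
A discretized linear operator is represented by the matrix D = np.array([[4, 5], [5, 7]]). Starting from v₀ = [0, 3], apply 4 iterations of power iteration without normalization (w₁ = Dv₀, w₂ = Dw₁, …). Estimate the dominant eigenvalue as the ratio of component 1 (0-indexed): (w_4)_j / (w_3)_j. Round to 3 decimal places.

λ ≈ 10.720

w1 = Dv₀ = (15, 21)
w2 = Dw1 = (165, 222)
w3 = Dw2 = (1770, 2379)
w4 = Dw3 = (18975, 25503)
Ratio at component: 25503 / 2379 = 10.720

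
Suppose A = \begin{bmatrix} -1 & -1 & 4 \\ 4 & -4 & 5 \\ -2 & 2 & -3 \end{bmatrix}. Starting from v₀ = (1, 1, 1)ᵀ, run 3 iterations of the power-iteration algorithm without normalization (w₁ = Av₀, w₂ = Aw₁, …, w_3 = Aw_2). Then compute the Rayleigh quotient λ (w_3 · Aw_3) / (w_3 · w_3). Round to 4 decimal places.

λ ≈ -3.5140

w1 = Av₀ = (2, 5, -3)
w2 = Aw1 = (-19, -27, 15)
w3 = Aw2 = (106, 107, -61)
Aw3 = (-457, -309, 185)
w3·Aw3 = 106·(-457) + 107·(-309) + (-61)·185 = -92790; w3·w3 = 106·106 + 107·107 + (-61)·(-61) = 26406
λ ≈ -92790/26406 = -3.5140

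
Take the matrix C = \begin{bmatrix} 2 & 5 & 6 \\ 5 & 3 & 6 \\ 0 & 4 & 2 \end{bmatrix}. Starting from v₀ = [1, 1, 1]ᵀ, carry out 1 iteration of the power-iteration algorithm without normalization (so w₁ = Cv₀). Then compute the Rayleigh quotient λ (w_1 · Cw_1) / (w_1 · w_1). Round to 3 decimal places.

λ ≈ 10.289

w1 = Cv₀ = (2·1 + 5·1 + 6·1; 5·1 + 3·1 + 6·1; 0·1 + 4·1 + 2·1) = (13, 14, 6)
Cw1 = (132, 143, 68)
w1·Cw1 = 13·132 + 14·143 + 6·68 = 4126; w1·w1 = 13·13 + 14·14 + 6·6 = 401
λ ≈ 4126/401 = 10.289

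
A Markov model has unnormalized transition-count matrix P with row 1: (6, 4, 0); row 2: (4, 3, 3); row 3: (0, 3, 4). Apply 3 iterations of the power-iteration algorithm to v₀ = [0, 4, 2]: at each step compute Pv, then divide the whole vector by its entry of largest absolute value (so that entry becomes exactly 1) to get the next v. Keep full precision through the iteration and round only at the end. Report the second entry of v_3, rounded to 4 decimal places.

Pv0 = (16.00000, 18.00000, 20.00000); divide by 20.00000 → v1 = (0.80000, 0.90000, 1.00000)
Pv1 = (8.40000, 8.90000, 6.70000); divide by 8.90000 → v2 = (0.94382, 1.00000, 0.75281)
Pv2 = (9.66292, 9.03371, 6.01124); divide by 9.66292 → v3 = (1.00000, 0.93488, 0.62209)
Requested entry of v3: 1608/1720 = 0.9349

0.9349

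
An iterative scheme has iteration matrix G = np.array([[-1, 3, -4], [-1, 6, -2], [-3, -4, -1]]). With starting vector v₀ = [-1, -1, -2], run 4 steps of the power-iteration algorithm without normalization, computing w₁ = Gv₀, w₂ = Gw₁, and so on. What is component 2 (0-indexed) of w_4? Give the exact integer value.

w1 = Gv₀ = (6, -1, 9)
w2 = Gw1 = (-45, -30, -23)
w3 = Gw2 = (47, -89, 278)
w4 = Gw3 = (-1426, -1137, -63)
The requested component of w4 is -63.

-63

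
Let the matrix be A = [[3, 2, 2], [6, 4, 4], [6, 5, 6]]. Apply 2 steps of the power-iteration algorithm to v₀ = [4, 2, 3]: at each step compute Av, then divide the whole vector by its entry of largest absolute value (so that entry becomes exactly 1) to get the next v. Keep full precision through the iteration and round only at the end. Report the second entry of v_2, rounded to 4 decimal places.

Av0 = (22.00000, 44.00000, 52.00000); divide by 52.00000 → v1 = (0.42308, 0.84615, 1.00000)
Av1 = (4.96154, 9.92308, 12.76923); divide by 12.76923 → v2 = (0.38855, 0.77711, 1.00000)
Requested entry of v2: 516/664 = 0.7771

0.7771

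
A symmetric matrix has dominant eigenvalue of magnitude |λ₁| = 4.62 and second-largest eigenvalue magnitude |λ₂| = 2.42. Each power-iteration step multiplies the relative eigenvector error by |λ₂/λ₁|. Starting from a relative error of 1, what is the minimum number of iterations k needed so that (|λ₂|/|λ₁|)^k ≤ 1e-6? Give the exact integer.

|λ₂/λ₁| = 2.42/4.62 = 0.52381
Need k ≥ ln(1e-6) / ln(0.52381) = -13.8155 / -0.6466 ≈ 21.365
Smallest integer k satisfying the bound: 22

22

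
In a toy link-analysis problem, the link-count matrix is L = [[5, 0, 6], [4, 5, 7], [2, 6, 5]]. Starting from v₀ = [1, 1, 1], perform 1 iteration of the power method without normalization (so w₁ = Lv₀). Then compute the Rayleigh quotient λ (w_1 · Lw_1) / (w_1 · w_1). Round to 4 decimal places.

λ ≈ 13.3370

w1 = Lv₀ = (5·1 + 0·1 + 6·1; 4·1 + 5·1 + 7·1; 2·1 + 6·1 + 5·1) = (11, 16, 13)
Lw1 = (133, 215, 183)
w1·Lw1 = 11·133 + 16·215 + 13·183 = 7282; w1·w1 = 11·11 + 16·16 + 13·13 = 546
λ ≈ 7282/546 = 13.3370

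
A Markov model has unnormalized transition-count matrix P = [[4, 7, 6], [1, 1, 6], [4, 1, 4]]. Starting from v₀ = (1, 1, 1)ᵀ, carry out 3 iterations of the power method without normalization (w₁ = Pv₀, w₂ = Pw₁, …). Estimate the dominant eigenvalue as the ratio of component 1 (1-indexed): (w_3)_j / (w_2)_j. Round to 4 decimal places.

λ ≈ 10.8820

w1 = Pv₀ = (4·1 + 7·1 + 6·1; 1·1 + 1·1 + 6·1; 4·1 + 1·1 + 4·1) = (17, 8, 9)
w2 = Pw1 = (4·17 + 7·8 + 6·9; 1·17 + 1·8 + 6·9; 4·17 + 1·8 + 4·9) = (178, 79, 112)
w3 = Pw2 = (1937, 929, 1239)
Ratio at component: 1937 / 178 = 10.8820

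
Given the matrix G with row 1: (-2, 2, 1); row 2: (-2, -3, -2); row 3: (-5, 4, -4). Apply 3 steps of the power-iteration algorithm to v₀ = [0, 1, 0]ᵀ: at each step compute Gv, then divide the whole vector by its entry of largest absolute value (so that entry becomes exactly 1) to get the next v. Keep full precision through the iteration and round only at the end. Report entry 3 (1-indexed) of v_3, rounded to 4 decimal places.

1.0000

Gv0 = (2.00000, -3.00000, 4.00000); divide by 4.00000 → v1 = (0.50000, -0.75000, 1.00000)
Gv1 = (-1.50000, -0.75000, -9.50000); divide by -9.50000 → v2 = (0.15789, 0.07895, 1.00000)
Gv2 = (0.84211, -2.55263, -4.47368); divide by -4.47368 → v3 = (-0.18824, 0.57059, 1.00000)
Requested entry of v3: 170/170 = 1.0000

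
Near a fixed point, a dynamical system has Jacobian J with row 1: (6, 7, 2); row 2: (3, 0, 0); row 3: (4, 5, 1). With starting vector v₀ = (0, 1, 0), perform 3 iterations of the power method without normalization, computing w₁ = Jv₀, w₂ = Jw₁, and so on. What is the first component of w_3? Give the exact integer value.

w1 = Jv₀ = (6·0 + 7·1 + 2·0; 3·0 + 0·1 + 0·0; 4·0 + 5·1 + 1·0) = (7, 0, 5)
w2 = Jw1 = (6·7 + 7·0 + 2·5; 3·7 + 0·0 + 0·5; 4·7 + 5·0 + 1·5) = (52, 21, 33)
w3 = Jw2 = (525, 156, 346)
The requested component of w3 is 525.

525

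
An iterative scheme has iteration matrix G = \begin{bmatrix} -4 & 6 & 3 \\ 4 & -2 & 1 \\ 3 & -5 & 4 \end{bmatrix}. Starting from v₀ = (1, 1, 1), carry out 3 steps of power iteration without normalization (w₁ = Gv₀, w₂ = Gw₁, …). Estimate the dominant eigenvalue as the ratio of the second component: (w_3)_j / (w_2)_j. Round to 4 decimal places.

-0.5000

w1 = Gv₀ = ((-4)·1 + 6·1 + 3·1; 4·1 + (-2)·1 + 1·1; 3·1 + (-5)·1 + 4·1) = (5, 3, 2)
w2 = Gw1 = ((-4)·5 + 6·3 + 3·2; 4·5 + (-2)·3 + 1·2; 3·5 + (-5)·3 + 4·2) = (4, 16, 8)
w3 = Gw2 = (104, -8, -36)
Ratio at component: -8 / 16 = -0.5000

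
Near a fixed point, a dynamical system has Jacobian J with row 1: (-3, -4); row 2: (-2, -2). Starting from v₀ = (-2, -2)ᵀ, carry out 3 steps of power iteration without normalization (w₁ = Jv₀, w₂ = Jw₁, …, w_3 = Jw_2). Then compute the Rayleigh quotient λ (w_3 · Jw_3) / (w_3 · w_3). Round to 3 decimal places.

w1 = Jv₀ = (14, 8)
w2 = Jw1 = (-74, -44)
w3 = Jw2 = (398, 236)
Jw3 = (-2138, -1268)
w3·Jw3 = 398·(-2138) + 236·(-1268) = -1150172; w3·w3 = 398·398 + 236·236 = 214100
λ ≈ -1150172/214100 = -5.372

-5.372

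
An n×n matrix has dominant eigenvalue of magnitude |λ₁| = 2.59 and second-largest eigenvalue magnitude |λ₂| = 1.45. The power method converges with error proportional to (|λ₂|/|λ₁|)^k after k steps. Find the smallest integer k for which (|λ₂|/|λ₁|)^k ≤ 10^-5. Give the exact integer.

20

|λ₂/λ₁| = 1.45/2.59 = 0.55985
Need k ≥ ln(10^-5) / ln(0.55985) = -11.5129 / -0.5801 ≈ 19.847
Smallest integer k satisfying the bound: 20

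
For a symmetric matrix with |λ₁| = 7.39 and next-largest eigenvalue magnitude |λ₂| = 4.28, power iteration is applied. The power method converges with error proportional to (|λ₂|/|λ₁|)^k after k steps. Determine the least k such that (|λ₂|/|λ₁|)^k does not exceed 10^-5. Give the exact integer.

|λ₂/λ₁| = 4.28/7.39 = 0.57916
Need k ≥ ln(10^-5) / ln(0.57916) = -11.5129 / -0.5462 ≈ 21.079
Smallest integer k satisfying the bound: 22

22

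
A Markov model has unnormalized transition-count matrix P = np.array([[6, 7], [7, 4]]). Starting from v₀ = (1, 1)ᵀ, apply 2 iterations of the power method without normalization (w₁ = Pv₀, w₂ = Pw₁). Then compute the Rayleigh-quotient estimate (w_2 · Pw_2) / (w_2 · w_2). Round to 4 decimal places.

w1 = Pv₀ = (6·1 + 7·1; 7·1 + 4·1) = (13, 11)
w2 = Pw1 = (6·13 + 7·11; 7·13 + 4·11) = (155, 135)
Pw2 = (1875, 1625)
w2·Pw2 = 155·1875 + 135·1625 = 510000; w2·w2 = 155·155 + 135·135 = 42250
λ ≈ 510000/42250 = 12.0710

λ ≈ 12.0710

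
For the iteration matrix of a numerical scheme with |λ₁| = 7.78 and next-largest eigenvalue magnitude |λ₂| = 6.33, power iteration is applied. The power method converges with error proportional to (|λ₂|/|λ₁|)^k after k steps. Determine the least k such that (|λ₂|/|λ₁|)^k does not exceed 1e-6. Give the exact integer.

|λ₂/λ₁| = 6.33/7.78 = 0.81362
Need k ≥ ln(1e-6) / ln(0.81362) = -13.8155 / -0.2063 ≈ 66.982
Smallest integer k satisfying the bound: 67

67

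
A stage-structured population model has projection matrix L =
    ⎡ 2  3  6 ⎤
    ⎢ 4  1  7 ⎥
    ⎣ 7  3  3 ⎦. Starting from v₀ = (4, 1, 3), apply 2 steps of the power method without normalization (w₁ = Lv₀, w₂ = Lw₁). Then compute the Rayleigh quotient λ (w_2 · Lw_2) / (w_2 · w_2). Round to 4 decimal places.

12.0013

w1 = Lv₀ = (2·4 + 3·1 + 6·3; 4·4 + 1·1 + 7·3; 7·4 + 3·1 + 3·3) = (29, 38, 40)
w2 = Lw1 = (2·29 + 3·38 + 6·40; 4·29 + 1·38 + 7·40; 7·29 + 3·38 + 3·40) = (412, 434, 437)
Lw2 = (4748, 5141, 5497)
w2·Lw2 = 412·4748 + 434·5141 + 437·5497 = 6589559; w2·w2 = 412·412 + 434·434 + 437·437 = 549069
λ ≈ 6589559/549069 = 12.0013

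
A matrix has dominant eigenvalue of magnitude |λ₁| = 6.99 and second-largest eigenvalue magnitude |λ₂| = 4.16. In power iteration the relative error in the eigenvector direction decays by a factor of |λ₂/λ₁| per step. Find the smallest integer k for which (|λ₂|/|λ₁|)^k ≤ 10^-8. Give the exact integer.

|λ₂/λ₁| = 4.16/6.99 = 0.59514
Need k ≥ ln(10^-8) / ln(0.59514) = -18.4207 / -0.5190 ≈ 35.495
Smallest integer k satisfying the bound: 36

36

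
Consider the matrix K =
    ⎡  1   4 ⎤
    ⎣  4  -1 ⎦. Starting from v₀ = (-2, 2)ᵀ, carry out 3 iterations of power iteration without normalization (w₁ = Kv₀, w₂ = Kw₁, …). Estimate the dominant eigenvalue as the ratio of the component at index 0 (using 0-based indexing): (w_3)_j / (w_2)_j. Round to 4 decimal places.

-3.0000

w1 = Kv₀ = (1·(-2) + 4·2; 4·(-2) + (-1)·2) = (6, -10)
w2 = Kw1 = (1·6 + 4·(-10); 4·6 + (-1)·(-10)) = (-34, 34)
w3 = Kw2 = (102, -170)
Ratio at component: 102 / -34 = -3.0000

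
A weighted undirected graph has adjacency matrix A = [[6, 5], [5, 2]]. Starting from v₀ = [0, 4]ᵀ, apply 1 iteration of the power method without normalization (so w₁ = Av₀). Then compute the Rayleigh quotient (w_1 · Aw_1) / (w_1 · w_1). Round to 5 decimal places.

w1 = Av₀ = (20, 8)
Aw1 = (160, 116)
w1·Aw1 = 20·160 + 8·116 = 4128; w1·w1 = 20·20 + 8·8 = 464
λ ≈ 4128/464 = 8.89655

λ ≈ 8.89655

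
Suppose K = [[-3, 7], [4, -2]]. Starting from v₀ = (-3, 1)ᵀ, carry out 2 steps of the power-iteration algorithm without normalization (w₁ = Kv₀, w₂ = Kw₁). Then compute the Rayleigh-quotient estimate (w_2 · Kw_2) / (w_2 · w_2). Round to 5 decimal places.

λ ≈ -7.67723

w1 = Kv₀ = ((-3)·(-3) + 7·1; 4·(-3) + (-2)·1) = (16, -14)
w2 = Kw1 = ((-3)·16 + 7·(-14); 4·16 + (-2)·(-14)) = (-146, 92)
Kw2 = (1082, -768)
w2·Kw2 = (-146)·1082 + 92·(-768) = -228628; w2·w2 = (-146)·(-146) + 92·92 = 29780
λ ≈ -228628/29780 = -7.67723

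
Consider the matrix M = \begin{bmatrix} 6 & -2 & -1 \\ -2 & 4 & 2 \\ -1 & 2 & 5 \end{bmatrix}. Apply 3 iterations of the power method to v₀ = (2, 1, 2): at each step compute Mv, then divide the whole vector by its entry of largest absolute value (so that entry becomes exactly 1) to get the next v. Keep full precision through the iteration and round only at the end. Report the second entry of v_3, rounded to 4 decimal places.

Mv0 = (8.00000, 4.00000, 10.00000); divide by 10.00000 → v1 = (0.80000, 0.40000, 1.00000)
Mv1 = (3.00000, 2.00000, 5.00000); divide by 5.00000 → v2 = (0.60000, 0.40000, 1.00000)
Mv2 = (1.80000, 2.40000, 5.20000); divide by 5.20000 → v3 = (0.34615, 0.46154, 1.00000)
Requested entry of v3: 120/260 = 0.4615

0.4615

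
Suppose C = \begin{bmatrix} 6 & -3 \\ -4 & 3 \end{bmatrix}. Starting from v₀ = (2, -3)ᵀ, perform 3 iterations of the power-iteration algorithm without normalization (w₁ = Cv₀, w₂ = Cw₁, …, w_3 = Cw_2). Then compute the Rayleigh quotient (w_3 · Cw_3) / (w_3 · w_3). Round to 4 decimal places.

w1 = Cv₀ = (21, -17)
w2 = Cw1 = (177, -135)
w3 = Cw2 = (1467, -1113)
Cw3 = (12141, -9207)
w3·Cw3 = 1467·12141 + (-1113)·(-9207) = 28058238; w3·w3 = 1467·1467 + (-1113)·(-1113) = 3390858
λ ≈ 28058238/3390858 = 8.2747

λ ≈ 8.2747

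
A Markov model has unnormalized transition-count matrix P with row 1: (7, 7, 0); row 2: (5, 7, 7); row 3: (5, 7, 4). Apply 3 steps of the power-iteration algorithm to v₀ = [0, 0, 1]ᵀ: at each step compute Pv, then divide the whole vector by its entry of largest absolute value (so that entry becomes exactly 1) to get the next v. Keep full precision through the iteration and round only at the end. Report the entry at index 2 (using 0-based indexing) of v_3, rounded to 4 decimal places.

0.8426

Pv0 = (0.00000, 7.00000, 4.00000); divide by 7.00000 → v1 = (0.00000, 1.00000, 0.57143)
Pv1 = (7.00000, 11.00000, 9.28571); divide by 11.00000 → v2 = (0.63636, 1.00000, 0.84416)
Pv2 = (11.45455, 16.09091, 13.55844); divide by 16.09091 → v3 = (0.71186, 1.00000, 0.84262)
Requested entry of v3: 1044/1239 = 0.8426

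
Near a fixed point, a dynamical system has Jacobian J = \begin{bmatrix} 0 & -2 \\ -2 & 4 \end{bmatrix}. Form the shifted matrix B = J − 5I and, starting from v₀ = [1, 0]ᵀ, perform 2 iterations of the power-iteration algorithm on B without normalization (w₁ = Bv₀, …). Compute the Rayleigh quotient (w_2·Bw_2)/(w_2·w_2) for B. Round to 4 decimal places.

-5.8284

B = J − 5I has rows (-5, -2); (-2, -1)
w1 = Bv₀ = (-5, -2)
w2 = Bw1 = (29, 12)
Bw2 = (-169, -70)
w2·Bw2 = -5741; w2·w2 = 985; μ ≈ -5741/985 = -5.8284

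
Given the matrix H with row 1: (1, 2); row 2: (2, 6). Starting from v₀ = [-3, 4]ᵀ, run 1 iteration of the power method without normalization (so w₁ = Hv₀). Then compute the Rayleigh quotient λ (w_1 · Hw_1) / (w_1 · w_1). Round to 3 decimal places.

w1 = Hv₀ = (1·(-3) + 2·4; 2·(-3) + 6·4) = (5, 18)
Hw1 = (41, 118)
w1·Hw1 = 5·41 + 18·118 = 2329; w1·w1 = 5·5 + 18·18 = 349
λ ≈ 2329/349 = 6.673

6.673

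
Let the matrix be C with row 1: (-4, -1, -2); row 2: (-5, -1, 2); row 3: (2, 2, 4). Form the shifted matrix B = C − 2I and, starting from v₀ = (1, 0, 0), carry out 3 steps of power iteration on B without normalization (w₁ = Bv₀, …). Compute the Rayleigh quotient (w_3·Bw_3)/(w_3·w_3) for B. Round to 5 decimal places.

B = C − 2I has rows (-6, -1, -2); (-5, -3, 2); (2, 2, 2)
w1 = Bv₀ = ((-6)·1 + (-1)·0 + (-2)·0; (-5)·1 + (-3)·0 + 2·0; 2·1 + 2·0 + 2·0) = (-6, -5, 2)
w2 = Bw1 = ((-6)·(-6) + (-1)·(-5) + (-2)·2; (-5)·(-6) + (-3)·(-5) + 2·2; 2·(-6) + 2·(-5) + 2·2) = (37, 49, -18)
w3 = Bw2 = (-235, -368, 136)
Bw3 = (1506, 2551, -934)
w3·Bw3 = -1419702; w3·w3 = 209145; μ ≈ -1419702/209145 = -6.78812

-6.78812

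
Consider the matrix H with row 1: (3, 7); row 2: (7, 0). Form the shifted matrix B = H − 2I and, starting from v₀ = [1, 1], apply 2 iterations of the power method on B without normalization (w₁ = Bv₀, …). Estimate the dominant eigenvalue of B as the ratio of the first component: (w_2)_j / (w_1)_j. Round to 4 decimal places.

5.3750

B = H − 2I has rows (1, 7); (7, -2)
w1 = Bv₀ = (1·1 + 7·1; 7·1 + (-2)·1) = (8, 5)
w2 = Bw1 = (1·8 + 7·5; 7·8 + (-2)·5) = (43, 46)
Ratio: 43/8 = 5.3750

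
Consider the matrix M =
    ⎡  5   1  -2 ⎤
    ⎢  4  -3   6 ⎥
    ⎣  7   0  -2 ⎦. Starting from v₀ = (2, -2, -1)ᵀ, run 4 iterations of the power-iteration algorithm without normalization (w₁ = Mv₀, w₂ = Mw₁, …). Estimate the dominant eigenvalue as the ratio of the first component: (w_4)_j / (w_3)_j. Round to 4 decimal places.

w1 = Mv₀ = (10, 8, 16)
w2 = Mw1 = (26, 112, 38)
w3 = Mw2 = (166, -4, 106)
w4 = Mw3 = (614, 1312, 950)
Ratio at component: 614 / 166 = 3.6988

3.6988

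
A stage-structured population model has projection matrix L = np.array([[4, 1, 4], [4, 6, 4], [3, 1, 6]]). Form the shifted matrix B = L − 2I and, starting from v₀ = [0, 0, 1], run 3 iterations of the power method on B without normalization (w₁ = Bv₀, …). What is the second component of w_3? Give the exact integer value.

432

B = L − 2I has rows (2, 1, 4); (4, 4, 4); (3, 1, 4)
w1 = Bv₀ = (2·0 + 1·0 + 4·1; 4·0 + 4·0 + 4·1; 3·0 + 1·0 + 4·1) = (4, 4, 4)
w2 = Bw1 = (2·4 + 1·4 + 4·4; 4·4 + 4·4 + 4·4; 3·4 + 1·4 + 4·4) = (28, 48, 32)
w3 = Bw2 = (232, 432, 260)
Requested component of w3: 432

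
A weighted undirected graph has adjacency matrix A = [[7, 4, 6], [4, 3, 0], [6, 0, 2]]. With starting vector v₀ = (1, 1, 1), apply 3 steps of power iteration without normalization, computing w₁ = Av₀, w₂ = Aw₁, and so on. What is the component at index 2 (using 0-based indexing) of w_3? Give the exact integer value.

1406

w1 = Av₀ = (17, 7, 8)
w2 = Aw1 = (195, 89, 118)
w3 = Aw2 = (2429, 1047, 1406)
The requested component of w3 is 1406.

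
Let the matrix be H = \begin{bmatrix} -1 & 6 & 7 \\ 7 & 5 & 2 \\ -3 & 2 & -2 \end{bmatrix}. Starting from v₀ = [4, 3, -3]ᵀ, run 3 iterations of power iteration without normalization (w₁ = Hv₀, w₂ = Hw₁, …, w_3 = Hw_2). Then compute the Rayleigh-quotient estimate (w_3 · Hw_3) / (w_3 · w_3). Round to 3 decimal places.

w1 = Hv₀ = ((-1)·4 + 6·3 + 7·(-3); 7·4 + 5·3 + 2·(-3); (-3)·4 + 2·3 + (-2)·(-3)) = (-7, 37, 0)
w2 = Hw1 = ((-1)·(-7) + 6·37 + 7·0; 7·(-7) + 5·37 + 2·0; (-3)·(-7) + 2·37 + (-2)·0) = (229, 136, 95)
w3 = Hw2 = (1252, 2473, -605)
Hw3 = (9351, 19919, 2400)
w3·Hw3 = 1252·9351 + 2473·19919 + (-605)·2400 = 59515139; w3·w3 = 1252·1252 + 2473·2473 + (-605)·(-605) = 8049258
λ ≈ 59515139/8049258 = 7.394

λ ≈ 7.394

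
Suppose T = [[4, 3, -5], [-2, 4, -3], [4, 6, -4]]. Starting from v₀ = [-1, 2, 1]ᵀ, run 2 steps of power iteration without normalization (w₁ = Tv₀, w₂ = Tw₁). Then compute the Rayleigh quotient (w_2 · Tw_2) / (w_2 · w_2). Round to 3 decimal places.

w1 = Tv₀ = (-3, 7, 4)
w2 = Tw1 = (-11, 22, 14)
Tw2 = (-48, 68, 32)
w2·Tw2 = (-11)·(-48) + 22·68 + 14·32 = 2472; w2·w2 = (-11)·(-11) + 22·22 + 14·14 = 801
λ ≈ 2472/801 = 3.086

λ ≈ 3.086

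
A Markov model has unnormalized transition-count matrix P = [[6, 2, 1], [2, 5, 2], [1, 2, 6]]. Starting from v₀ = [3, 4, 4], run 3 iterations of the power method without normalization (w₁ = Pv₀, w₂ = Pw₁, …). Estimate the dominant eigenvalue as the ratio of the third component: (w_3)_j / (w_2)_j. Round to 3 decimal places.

8.867

w1 = Pv₀ = (6·3 + 2·4 + 1·4; 2·3 + 5·4 + 2·4; 1·3 + 2·4 + 6·4) = (30, 34, 35)
w2 = Pw1 = (6·30 + 2·34 + 1·35; 2·30 + 5·34 + 2·35; 1·30 + 2·34 + 6·35) = (283, 300, 308)
w3 = Pw2 = (2606, 2682, 2731)
Ratio at component: 2731 / 308 = 8.867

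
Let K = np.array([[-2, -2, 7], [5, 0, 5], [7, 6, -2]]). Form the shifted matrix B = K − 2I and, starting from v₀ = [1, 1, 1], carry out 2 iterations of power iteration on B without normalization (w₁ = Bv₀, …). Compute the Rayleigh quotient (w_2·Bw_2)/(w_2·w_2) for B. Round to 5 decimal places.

B = K − 2I has rows (-4, -2, 7); (5, -2, 5); (7, 6, -4)
w1 = Bv₀ = (1, 8, 9)
w2 = Bw1 = (43, 34, 19)
Bw2 = (-107, 242, 429)
w2·Bw2 = 11778; w2·w2 = 3366; μ ≈ 11778/3366 = 3.49911

3.49911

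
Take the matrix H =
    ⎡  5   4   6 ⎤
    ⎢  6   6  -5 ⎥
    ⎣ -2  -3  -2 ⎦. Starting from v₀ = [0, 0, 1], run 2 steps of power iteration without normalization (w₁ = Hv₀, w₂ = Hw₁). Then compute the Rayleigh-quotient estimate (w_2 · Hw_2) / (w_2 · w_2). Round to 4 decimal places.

λ ≈ 0.6019

w1 = Hv₀ = (5·0 + 4·0 + 6·1; 6·0 + 6·0 + (-5)·1; (-2)·0 + (-3)·0 + (-2)·1) = (6, -5, -2)
w2 = Hw1 = (5·6 + 4·(-5) + 6·(-2); 6·6 + 6·(-5) + (-5)·(-2); (-2)·6 + (-3)·(-5) + (-2)·(-2)) = (-2, 16, 7)
Hw2 = (96, 49, -58)
w2·Hw2 = (-2)·96 + 16·49 + 7·(-58) = 186; w2·w2 = (-2)·(-2) + 16·16 + 7·7 = 309
λ ≈ 186/309 = 0.6019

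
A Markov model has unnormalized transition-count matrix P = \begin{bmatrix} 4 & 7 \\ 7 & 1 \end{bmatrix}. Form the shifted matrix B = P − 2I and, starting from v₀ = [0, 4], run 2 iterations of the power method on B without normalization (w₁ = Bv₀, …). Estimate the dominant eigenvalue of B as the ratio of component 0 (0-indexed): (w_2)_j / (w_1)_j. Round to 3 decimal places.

μ ≈ 1.000

B = P − 2I has rows (2, 7); (7, -1)
w1 = Bv₀ = (28, -4)
w2 = Bw1 = (28, 200)
Ratio: 28/28 = 1.000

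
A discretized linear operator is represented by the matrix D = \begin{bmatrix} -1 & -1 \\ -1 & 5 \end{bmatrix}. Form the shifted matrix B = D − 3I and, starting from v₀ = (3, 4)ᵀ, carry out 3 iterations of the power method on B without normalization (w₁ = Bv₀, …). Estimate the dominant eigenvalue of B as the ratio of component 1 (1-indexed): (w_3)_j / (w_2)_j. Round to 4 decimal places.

μ ≈ -4.4407

B = D − 3I has rows (-4, -1); (-1, 2)
w1 = Bv₀ = ((-4)·3 + (-1)·4; (-1)·3 + 2·4) = (-16, 5)
w2 = Bw1 = ((-4)·(-16) + (-1)·5; (-1)·(-16) + 2·5) = (59, 26)
w3 = Bw2 = (-262, -7)
Ratio: -262/59 = -4.4407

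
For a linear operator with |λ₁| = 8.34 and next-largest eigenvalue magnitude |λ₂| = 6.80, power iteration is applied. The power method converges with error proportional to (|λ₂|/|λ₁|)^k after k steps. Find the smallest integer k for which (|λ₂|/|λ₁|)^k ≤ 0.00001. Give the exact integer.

|λ₂/λ₁| = 6.80/8.34 = 0.81535
Need k ≥ ln(0.00001) / ln(0.81535) = -11.5129 / -0.2041 ≈ 56.397
Smallest integer k satisfying the bound: 57

57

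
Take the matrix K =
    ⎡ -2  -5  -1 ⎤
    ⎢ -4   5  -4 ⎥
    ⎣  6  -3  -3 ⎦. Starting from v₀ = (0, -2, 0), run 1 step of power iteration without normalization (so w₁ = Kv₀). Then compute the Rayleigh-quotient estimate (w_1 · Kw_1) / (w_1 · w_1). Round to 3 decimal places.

w1 = Kv₀ = (10, -10, 6)
Kw1 = (24, -114, 72)
w1·Kw1 = 10·24 + (-10)·(-114) + 6·72 = 1812; w1·w1 = 10·10 + (-10)·(-10) + 6·6 = 236
λ ≈ 1812/236 = 7.678

7.678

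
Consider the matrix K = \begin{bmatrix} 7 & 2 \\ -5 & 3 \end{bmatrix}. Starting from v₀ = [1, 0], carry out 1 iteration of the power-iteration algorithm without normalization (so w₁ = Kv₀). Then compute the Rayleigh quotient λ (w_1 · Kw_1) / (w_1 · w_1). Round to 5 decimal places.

λ ≈ 7.06757

w1 = Kv₀ = (7, -5)
Kw1 = (39, -50)
w1·Kw1 = 7·39 + (-5)·(-50) = 523; w1·w1 = 7·7 + (-5)·(-5) = 74
λ ≈ 523/74 = 7.06757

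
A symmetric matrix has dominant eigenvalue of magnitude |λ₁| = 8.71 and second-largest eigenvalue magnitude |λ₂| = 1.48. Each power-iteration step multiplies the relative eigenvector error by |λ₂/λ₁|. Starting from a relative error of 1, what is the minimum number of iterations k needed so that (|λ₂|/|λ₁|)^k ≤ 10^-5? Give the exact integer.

|λ₂/λ₁| = 1.48/8.71 = 0.16992
Need k ≥ ln(10^-5) / ln(0.16992) = -11.5129 / -1.7724 ≈ 6.496
Smallest integer k satisfying the bound: 7

7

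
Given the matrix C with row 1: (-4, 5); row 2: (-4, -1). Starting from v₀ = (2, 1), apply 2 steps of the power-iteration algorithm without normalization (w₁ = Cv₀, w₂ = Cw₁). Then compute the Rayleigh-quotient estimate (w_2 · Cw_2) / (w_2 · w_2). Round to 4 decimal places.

-3.5882

w1 = Cv₀ = (-3, -9)
w2 = Cw1 = (-33, 21)
Cw2 = (237, 111)
w2·Cw2 = (-33)·237 + 21·111 = -5490; w2·w2 = (-33)·(-33) + 21·21 = 1530
λ ≈ -5490/1530 = -3.5882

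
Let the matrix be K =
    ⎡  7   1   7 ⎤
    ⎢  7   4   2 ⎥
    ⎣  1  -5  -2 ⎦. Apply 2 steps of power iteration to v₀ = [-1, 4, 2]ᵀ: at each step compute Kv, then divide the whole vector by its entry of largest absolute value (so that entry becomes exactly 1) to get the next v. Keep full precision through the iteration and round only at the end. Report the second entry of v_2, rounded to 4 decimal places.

Kv0 = (11.00000, 13.00000, -25.00000); divide by -25.00000 → v1 = (-0.44000, -0.52000, 1.00000)
Kv1 = (3.40000, -3.16000, 0.16000); divide by 3.40000 → v2 = (1.00000, -0.92941, 0.04706)
Requested entry of v2: 79/-85 = -0.9294

-0.9294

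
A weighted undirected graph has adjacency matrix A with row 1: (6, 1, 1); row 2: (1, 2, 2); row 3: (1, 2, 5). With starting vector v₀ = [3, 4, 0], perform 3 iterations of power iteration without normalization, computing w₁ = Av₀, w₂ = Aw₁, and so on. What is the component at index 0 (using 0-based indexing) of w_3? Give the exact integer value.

w1 = Av₀ = (22, 11, 11)
w2 = Aw1 = (154, 66, 99)
w3 = Aw2 = (1089, 484, 781)
The requested component of w3 is 1089.

1089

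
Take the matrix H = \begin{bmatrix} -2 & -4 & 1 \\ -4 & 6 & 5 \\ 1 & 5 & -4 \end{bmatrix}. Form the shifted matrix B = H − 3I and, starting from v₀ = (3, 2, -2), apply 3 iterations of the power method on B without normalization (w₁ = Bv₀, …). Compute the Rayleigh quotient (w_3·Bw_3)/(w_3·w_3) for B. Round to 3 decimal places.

B = H − 3I has rows (-5, -4, 1); (-4, 3, 5); (1, 5, -7)
w1 = Bv₀ = ((-5)·3 + (-4)·2 + 1·(-2); (-4)·3 + 3·2 + 5·(-2); 1·3 + 5·2 + (-7)·(-2)) = (-25, -16, 27)
w2 = Bw1 = ((-5)·(-25) + (-4)·(-16) + 1·27; (-4)·(-25) + 3·(-16) + 5·27; 1·(-25) + 5·(-16) + (-7)·27) = (216, 187, -294)
w3 = Bw2 = (-2122, -1773, 3209)
Bw3 = (20911, 19214, -33450)
w3·Bw3 = -185780614; w3·w3 = 17944094; μ ≈ -185780614/17944094 = -10.353

μ ≈ -10.353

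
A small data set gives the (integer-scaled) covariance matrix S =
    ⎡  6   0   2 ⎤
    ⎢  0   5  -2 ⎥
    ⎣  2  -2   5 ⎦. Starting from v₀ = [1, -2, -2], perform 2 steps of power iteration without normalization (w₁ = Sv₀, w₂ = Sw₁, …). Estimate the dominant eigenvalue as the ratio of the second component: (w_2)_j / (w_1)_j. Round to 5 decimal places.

λ ≈ 3.66667

w1 = Sv₀ = (6·1 + 0·(-2) + 2·(-2); 0·1 + 5·(-2) + (-2)·(-2); 2·1 + (-2)·(-2) + 5·(-2)) = (2, -6, -4)
w2 = Sw1 = (6·2 + 0·(-6) + 2·(-4); 0·2 + 5·(-6) + (-2)·(-4); 2·2 + (-2)·(-6) + 5·(-4)) = (4, -22, -4)
Ratio at component: -22 / -6 = 3.66667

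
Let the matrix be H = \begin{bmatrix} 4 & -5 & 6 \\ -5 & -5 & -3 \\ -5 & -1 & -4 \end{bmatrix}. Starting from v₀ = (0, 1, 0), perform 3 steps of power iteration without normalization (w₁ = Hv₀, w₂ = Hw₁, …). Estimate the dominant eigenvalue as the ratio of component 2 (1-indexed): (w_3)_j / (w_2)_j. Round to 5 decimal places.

w1 = Hv₀ = (4·0 + (-5)·1 + 6·0; (-5)·0 + (-5)·1 + (-3)·0; (-5)·0 + (-1)·1 + (-4)·0) = (-5, -5, -1)
w2 = Hw1 = (4·(-5) + (-5)·(-5) + 6·(-1); (-5)·(-5) + (-5)·(-5) + (-3)·(-1); (-5)·(-5) + (-1)·(-5) + (-4)·(-1)) = (-1, 53, 34)
w3 = Hw2 = (-65, -362, -184)
Ratio at component: -362 / 53 = -6.83019

-6.83019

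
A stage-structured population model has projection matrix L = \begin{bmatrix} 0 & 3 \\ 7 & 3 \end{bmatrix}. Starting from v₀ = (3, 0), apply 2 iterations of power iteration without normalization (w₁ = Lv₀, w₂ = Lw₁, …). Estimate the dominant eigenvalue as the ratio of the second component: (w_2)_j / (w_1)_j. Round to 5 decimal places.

λ ≈ 3.00000

w1 = Lv₀ = (0, 21)
w2 = Lw1 = (63, 63)
Ratio at component: 63 / 21 = 3.00000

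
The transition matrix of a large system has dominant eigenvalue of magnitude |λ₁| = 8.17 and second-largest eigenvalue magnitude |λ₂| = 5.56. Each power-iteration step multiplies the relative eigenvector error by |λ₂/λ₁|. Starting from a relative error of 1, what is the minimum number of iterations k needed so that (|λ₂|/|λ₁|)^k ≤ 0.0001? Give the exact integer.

|λ₂/λ₁| = 5.56/8.17 = 0.68054
Need k ≥ ln(0.0001) / ln(0.68054) = -9.2103 / -0.3849 ≈ 23.931
Smallest integer k satisfying the bound: 24

24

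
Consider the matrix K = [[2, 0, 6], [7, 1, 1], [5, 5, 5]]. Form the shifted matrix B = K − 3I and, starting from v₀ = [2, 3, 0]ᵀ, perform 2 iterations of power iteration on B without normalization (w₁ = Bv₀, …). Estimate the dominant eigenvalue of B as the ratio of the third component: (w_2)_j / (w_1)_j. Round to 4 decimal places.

μ ≈ 3.2000

B = K − 3I has rows (-1, 0, 6); (7, -2, 1); (5, 5, 2)
w1 = Bv₀ = ((-1)·2 + 0·3 + 6·0; 7·2 + (-2)·3 + 1·0; 5·2 + 5·3 + 2·0) = (-2, 8, 25)
w2 = Bw1 = ((-1)·(-2) + 0·8 + 6·25; 7·(-2) + (-2)·8 + 1·25; 5·(-2) + 5·8 + 2·25) = (152, -5, 80)
Ratio: 80/25 = 3.2000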